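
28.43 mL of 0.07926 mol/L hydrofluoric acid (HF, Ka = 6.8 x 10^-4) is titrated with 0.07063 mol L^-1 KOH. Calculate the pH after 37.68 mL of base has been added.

11.79

n(acid) = 0.07926 x 0.02843 = 0.002253 mol; n(KOH) added = 0.07063 x 0.03768 = 0.002661 mol.
Base is in excess by 0.002661 - 0.002253 = 0.0004080 mol in a total volume of 0.06611 L.
[OH^-] = 0.0004080/0.06611 = 0.006171 M, so pOH = 2.21 and pH = 14.00 - 2.21 = 11.79.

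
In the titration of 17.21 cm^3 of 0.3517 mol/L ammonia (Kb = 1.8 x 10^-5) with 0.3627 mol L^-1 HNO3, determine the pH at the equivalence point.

5.00

n(NH3) = 0.3517 x 0.01721 = 0.006053 mol; V(HNO3) at equivalence = 0.006053/0.3627 = 0.01669 L.
At equivalence the base is fully converted to NH4+; total volume = 0.03390 L, so [NH4+] = 0.006053/0.03390 = 0.1786 M.
Ka(NH4+) = Kw/Kb = 1.0e-14 / 1.8 x 10^-5 = 5.56e-10.
[H^+] = sqrt(Ka x [NH4+]) = sqrt(5.56e-10 x 0.1786) = 9.96e-6 M.
pH = -log(9.96e-6) = 5.00.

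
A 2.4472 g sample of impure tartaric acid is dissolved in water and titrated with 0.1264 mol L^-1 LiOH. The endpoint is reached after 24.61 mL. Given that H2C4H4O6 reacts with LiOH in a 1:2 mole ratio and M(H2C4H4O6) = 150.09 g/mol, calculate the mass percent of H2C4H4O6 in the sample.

9.54%

n(LiOH) = 0.1264 x 0.02461 = 0.003111 mol.
n(H2C4H4O6) = 0.003111 / 2 = 0.001555 mol.
mass of H2C4H4O6 = 0.001555 x 150.09 = 0.2334 g.
% purity = 0.2334 / 2.4472 x 100 = 9.54%.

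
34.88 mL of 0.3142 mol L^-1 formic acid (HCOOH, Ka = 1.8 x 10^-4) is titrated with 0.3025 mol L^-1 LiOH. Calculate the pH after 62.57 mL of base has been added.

12.91

n(acid) = 0.3142 x 0.03488 = 0.01096 mol; n(LiOH) added = 0.3025 x 0.06257 = 0.01893 mol.
Base is in excess by 0.01893 - 0.01096 = 0.007968 mol in a total volume of 0.09745 L.
[OH^-] = 0.007968/0.09745 = 0.08177 M, so pOH = 1.09 and pH = 14.00 - 1.09 = 12.91.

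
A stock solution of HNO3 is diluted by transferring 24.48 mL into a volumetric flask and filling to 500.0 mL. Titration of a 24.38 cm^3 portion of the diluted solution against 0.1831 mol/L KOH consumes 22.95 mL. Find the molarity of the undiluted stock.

3.52 M

n(KOH) = 0.1831 x 0.02295 = 0.004202 mol.
n(HNO3) in the aliquot = 0.004202 mol.
[diluted HNO3] = 0.004202 / 0.02438 = 0.1724 M.
Dilution factor = 500.0/24.48 = 20.42, so [stock] = 0.1724 x 20.42 = 3.52 M.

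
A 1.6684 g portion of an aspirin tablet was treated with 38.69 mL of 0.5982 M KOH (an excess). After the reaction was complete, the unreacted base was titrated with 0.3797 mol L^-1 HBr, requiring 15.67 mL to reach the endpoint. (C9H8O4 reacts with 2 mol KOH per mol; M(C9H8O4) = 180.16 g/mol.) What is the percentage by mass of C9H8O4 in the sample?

92.8%

Total n(KOH) added = 0.5982 x 0.03869 = 0.02314 mol.
n(HBr) used = 0.3797 x 0.01567 = 0.005950 mol, which equals the excess n(KOH).
So n(KOH) consumed by the sample = 0.02314 - 0.005950 = 0.01719 mol.
n(C9H8O4) = 0.01719 / 2 = 0.008597 mol.
mass C9H8O4 = 0.008597 x 180.16 = 1.549 g, so %C9H8O4 = 1.549/1.6684 x 100 = 92.8%.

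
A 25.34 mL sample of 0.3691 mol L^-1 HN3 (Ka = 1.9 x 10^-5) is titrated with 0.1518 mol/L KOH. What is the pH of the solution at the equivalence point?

n(HN3) = 0.3691 x 0.02534 = 0.009353 mol; V(KOH) at equivalence = 0.009353/0.1518 = 0.06161 L.
At equivalence all the acid is converted to N3-; total volume = 0.02534 + 0.06161 = 0.08695 L, so [N3-] = 0.009353/0.08695 = 0.1076 M.
Kb = Kw/Ka = 1.0e-14 / 1.9 x 10^-5 = 5.26e-10.
[OH^-] = sqrt(Kb x [N3-]) = sqrt(5.26e-10 x 0.1076) = 7.52e-6 M.
pOH = 5.12, so pH = 14.00 - 5.12 = 8.88.

8.88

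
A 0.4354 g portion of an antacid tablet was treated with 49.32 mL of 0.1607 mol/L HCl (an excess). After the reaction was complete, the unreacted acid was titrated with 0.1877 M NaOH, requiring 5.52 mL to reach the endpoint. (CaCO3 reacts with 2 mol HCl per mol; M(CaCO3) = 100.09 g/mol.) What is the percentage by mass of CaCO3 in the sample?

79.2%

Total n(HCl) added = 0.1607 x 0.04932 = 0.007926 mol.
n(NaOH) used = 0.1877 x 0.005520 = 0.001036 mol, which equals the excess n(HCl).
So n(HCl) consumed by the sample = 0.007926 - 0.001036 = 0.006890 mol.
n(CaCO3) = 0.006890 / 2 = 0.003445 mol.
mass CaCO3 = 0.003445 x 100.09 = 0.3448 g, so %CaCO3 = 0.3448/0.4354 x 100 = 79.2%.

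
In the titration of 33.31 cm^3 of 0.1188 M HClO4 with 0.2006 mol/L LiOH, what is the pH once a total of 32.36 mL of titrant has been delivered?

12.59

n(acid) = 0.1188 x 0.03331 = 0.003957 mol; n(LiOH) added = 0.2006 x 0.03236 = 0.006491 mol.
Base is in excess by 0.006491 - 0.003957 = 0.002534 mol in a total volume of 0.06567 L.
[OH^-] = 0.002534/0.06567 = 0.03859 M, so pOH = 1.41 and pH = 14.00 - 1.41 = 12.59.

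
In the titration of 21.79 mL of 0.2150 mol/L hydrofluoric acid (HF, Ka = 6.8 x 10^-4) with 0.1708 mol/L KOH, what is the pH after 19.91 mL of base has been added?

Initial n(HF) = 0.2150 x 0.02179 = 0.004685 mol.
n(KOH) added = 0.1708 x 0.01991 = 0.003401 mol, converting that many moles of HF to F-.
Remaining n(HF) = 0.001284 mol; n(F-) = 0.003401 mol.
By Henderson-Hasselbalch, pH = pKa + log([A^-]/[HA]) = 3.17 + log(0.003401/0.001284) = 3.17 + (+0.42) = 3.59.

3.59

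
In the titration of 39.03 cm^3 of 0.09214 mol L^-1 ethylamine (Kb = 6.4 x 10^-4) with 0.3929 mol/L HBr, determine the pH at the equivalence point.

n(C2H5NH2) = 0.09214 x 0.03903 = 0.003596 mol; V(HBr) at equivalence = 0.003596/0.3929 = 0.009153 L.
At equivalence the base is fully converted to C2H5NH3+; total volume = 0.04818 L, so [C2H5NH3+] = 0.003596/0.04818 = 0.07464 M.
Ka(C2H5NH3+) = Kw/Kb = 1.0e-14 / 6.4 x 10^-4 = 1.56e-11.
[H^+] = sqrt(Ka x [C2H5NH3+]) = sqrt(1.56e-11 x 0.07464) = 1.08e-6 M.
pH = -log(1.08e-6) = 5.97.

5.97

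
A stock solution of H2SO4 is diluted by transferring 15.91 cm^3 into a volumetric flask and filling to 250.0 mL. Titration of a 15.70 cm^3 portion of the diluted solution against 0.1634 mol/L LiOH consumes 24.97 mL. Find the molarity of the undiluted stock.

2.04 M

n(LiOH) = 0.1634 x 0.02497 = 0.004080 mol.
n(H2SO4) in the aliquot = 0.004080 x 1/2 = 0.002040 mol.
[diluted H2SO4] = 0.002040 / 0.01570 = 0.1299 M.
Dilution factor = 250.0/15.91 = 15.71, so [stock] = 0.1299 x 15.71 = 2.04 M.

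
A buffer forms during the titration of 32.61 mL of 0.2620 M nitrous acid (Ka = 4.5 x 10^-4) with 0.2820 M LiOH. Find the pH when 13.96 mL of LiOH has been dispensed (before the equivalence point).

3.28

Initial n(HNO2) = 0.2620 x 0.03261 = 0.008544 mol.
n(LiOH) added = 0.2820 x 0.01396 = 0.003937 mol, converting that many moles of HNO2 to NO2-.
Remaining n(HNO2) = 0.004607 mol; n(NO2-) = 0.003937 mol.
By Henderson-Hasselbalch, pH = pKa + log([A^-]/[HA]) = 3.35 + log(0.003937/0.004607) = 3.35 + (-0.07) = 3.28.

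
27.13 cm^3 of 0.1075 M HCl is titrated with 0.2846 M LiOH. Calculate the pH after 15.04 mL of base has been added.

n(acid) = 0.1075 x 0.02713 = 0.002916 mol; n(LiOH) added = 0.2846 x 0.01504 = 0.004280 mol.
Base is in excess by 0.004280 - 0.002916 = 0.001364 mol in a total volume of 0.04217 L.
[OH^-] = 0.001364/0.04217 = 0.03234 M, so pOH = 1.49 and pH = 14.00 - 1.49 = 12.51.

12.51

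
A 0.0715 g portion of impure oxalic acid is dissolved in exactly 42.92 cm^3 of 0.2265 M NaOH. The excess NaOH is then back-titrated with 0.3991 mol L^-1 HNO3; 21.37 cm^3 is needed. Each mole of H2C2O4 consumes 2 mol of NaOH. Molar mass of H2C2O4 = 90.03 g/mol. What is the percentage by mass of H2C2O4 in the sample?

75.1%

Total n(NaOH) added = 0.2265 x 0.04292 = 0.009721 mol.
n(HNO3) used = 0.3991 x 0.02137 = 0.008529 mol, which equals the excess n(NaOH).
So n(NaOH) consumed by the sample = 0.009721 - 0.008529 = 0.001193 mol.
n(H2C2O4) = 0.001193 / 2 = 0.0005963 mol.
mass H2C2O4 = 0.0005963 x 90.03 = 0.05369 g, so %H2C2O4 = 0.05369/0.0715 x 100 = 75.1%.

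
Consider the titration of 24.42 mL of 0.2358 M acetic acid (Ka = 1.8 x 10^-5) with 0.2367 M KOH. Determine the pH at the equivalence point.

8.91

n(CH3COOH) = 0.2358 x 0.02442 = 0.005758 mol; V(KOH) at equivalence = 0.005758/0.2367 = 0.02433 L.
At equivalence all the acid is converted to CH3COO-; total volume = 0.02442 + 0.02433 = 0.04875 L, so [CH3COO-] = 0.005758/0.04875 = 0.1181 M.
Kb = Kw/Ka = 1.0e-14 / 1.8 x 10^-5 = 5.56e-10.
[OH^-] = sqrt(Kb x [CH3COO-]) = sqrt(5.56e-10 x 0.1181) = 8.10e-6 M.
pOH = 5.09, so pH = 14.00 - 5.09 = 8.91.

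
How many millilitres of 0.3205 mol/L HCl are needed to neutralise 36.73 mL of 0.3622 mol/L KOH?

41.5 mL

n(KOH) = 0.3622 mol/L x 0.03673 L = 0.01330 mol.
At equivalence n(HCl) = n(KOH) = 0.01330 mol.
V(HCl) = 0.01330 / 0.3205 = 0.04151 L = 41.5 mL.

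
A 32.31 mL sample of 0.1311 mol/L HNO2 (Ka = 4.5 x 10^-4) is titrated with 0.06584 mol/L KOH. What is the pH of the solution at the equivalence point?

7.99

n(HNO2) = 0.1311 x 0.03231 = 0.004236 mol; V(KOH) at equivalence = 0.004236/0.06584 = 0.06434 L.
At equivalence all the acid is converted to NO2-; total volume = 0.03231 + 0.06434 = 0.09665 L, so [NO2-] = 0.004236/0.09665 = 0.04383 M.
Kb = Kw/Ka = 1.0e-14 / 4.5 x 10^-4 = 2.22e-11.
[OH^-] = sqrt(Kb x [NO2-]) = sqrt(2.22e-11 x 0.04383) = 9.87e-7 M.
pOH = 6.01, so pH = 14.00 - 6.01 = 7.99.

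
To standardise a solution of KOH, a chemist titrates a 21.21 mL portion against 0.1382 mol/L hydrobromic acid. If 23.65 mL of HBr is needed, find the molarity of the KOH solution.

0.154 M

n(HBr) delivered = 0.1382 x 0.02365 = 0.003268 mol.
For a 1:1 reaction, n(KOH) = 0.003268 mol.
[KOH] = 0.003268 mol / 0.02121 L = 0.154 M.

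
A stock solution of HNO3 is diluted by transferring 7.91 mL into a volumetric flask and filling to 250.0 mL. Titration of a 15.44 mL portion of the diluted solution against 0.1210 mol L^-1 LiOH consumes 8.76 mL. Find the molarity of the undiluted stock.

2.17 M

n(LiOH) = 0.1210 x 0.008760 = 0.001060 mol.
n(HNO3) in the aliquot = 0.001060 mol.
[diluted HNO3] = 0.001060 / 0.01544 = 0.06865 M.
Dilution factor = 250.0/7.910 = 31.61, so [stock] = 0.06865 x 31.61 = 2.17 M.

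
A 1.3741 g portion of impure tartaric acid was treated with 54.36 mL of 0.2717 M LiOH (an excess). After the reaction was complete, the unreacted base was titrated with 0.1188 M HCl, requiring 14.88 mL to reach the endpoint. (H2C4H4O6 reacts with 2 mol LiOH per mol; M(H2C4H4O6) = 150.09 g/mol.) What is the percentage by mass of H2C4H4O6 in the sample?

71.0%

Total n(LiOH) added = 0.2717 x 0.05436 = 0.01477 mol.
n(HCl) used = 0.1188 x 0.01488 = 0.001768 mol, which equals the excess n(LiOH).
So n(LiOH) consumed by the sample = 0.01477 - 0.001768 = 0.01300 mol.
n(H2C4H4O6) = 0.01300 / 2 = 0.006501 mol.
mass H2C4H4O6 = 0.006501 x 150.09 = 0.9757 g, so %H2C4H4O6 = 0.9757/1.3741 x 100 = 71.0%.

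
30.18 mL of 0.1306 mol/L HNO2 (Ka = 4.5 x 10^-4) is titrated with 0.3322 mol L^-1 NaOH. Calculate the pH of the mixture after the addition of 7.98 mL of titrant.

Initial n(HNO2) = 0.1306 x 0.03018 = 0.003942 mol.
n(NaOH) added = 0.3322 x 0.007980 = 0.002651 mol, converting that many moles of HNO2 to NO2-.
Remaining n(HNO2) = 0.001291 mol; n(NO2-) = 0.002651 mol.
By Henderson-Hasselbalch, pH = pKa + log([A^-]/[HA]) = 3.35 + log(0.002651/0.001291) = 3.35 + (+0.31) = 3.66.

3.66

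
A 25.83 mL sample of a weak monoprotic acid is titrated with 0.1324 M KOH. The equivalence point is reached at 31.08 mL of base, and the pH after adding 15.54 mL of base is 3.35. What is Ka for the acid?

15.54 mL is half of the equivalence volume, so this is the half-equivalence point where [HA] = [A^-].
At half-equivalence pH = pKa, so pKa = 3.35.
Ka = 10^(-3.35) = 4.5 x 10^-4.

4.5 x 10^-4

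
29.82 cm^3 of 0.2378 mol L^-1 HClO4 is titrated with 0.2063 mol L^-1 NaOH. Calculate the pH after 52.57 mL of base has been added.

n(acid) = 0.2378 x 0.02982 = 0.007091 mol; n(NaOH) added = 0.2063 x 0.05257 = 0.01085 mol.
Base is in excess by 0.01085 - 0.007091 = 0.003754 mol in a total volume of 0.08239 L.
[OH^-] = 0.003754/0.08239 = 0.04556 M, so pOH = 1.34 and pH = 14.00 - 1.34 = 12.66.

12.66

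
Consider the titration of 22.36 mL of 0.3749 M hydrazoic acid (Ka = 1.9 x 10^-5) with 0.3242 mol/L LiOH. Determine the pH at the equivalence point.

n(HN3) = 0.3749 x 0.02236 = 0.008383 mol; V(LiOH) at equivalence = 0.008383/0.3242 = 0.02586 L.
At equivalence all the acid is converted to N3-; total volume = 0.02236 + 0.02586 = 0.04822 L, so [N3-] = 0.008383/0.04822 = 0.1739 M.
Kb = Kw/Ka = 1.0e-14 / 1.9 x 10^-5 = 5.26e-10.
[OH^-] = sqrt(Kb x [N3-]) = sqrt(5.26e-10 x 0.1739) = 9.57e-6 M.
pOH = 5.02, so pH = 14.00 - 5.02 = 8.98.

8.98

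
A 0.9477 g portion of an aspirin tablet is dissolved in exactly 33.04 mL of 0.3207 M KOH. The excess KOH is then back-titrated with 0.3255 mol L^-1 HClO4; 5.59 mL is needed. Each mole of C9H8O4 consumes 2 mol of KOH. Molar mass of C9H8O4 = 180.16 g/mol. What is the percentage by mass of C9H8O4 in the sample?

Total n(KOH) added = 0.3207 x 0.03304 = 0.01060 mol.
n(HClO4) used = 0.3255 x 0.005590 = 0.001820 mol, which equals the excess n(KOH).
So n(KOH) consumed by the sample = 0.01060 - 0.001820 = 0.008776 mol.
n(C9H8O4) = 0.008776 / 2 = 0.004388 mol.
mass C9H8O4 = 0.004388 x 180.16 = 0.7906 g, so %C9H8O4 = 0.7906/0.9477 x 100 = 83.4%.

83.4%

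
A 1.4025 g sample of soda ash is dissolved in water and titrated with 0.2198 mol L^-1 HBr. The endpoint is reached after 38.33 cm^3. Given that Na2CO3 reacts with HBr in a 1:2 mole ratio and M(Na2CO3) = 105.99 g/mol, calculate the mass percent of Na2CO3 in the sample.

31.8%

n(HBr) = 0.2198 x 0.03833 = 0.008425 mol.
n(Na2CO3) = 0.008425 / 2 = 0.004212 mol.
mass of Na2CO3 = 0.004212 x 105.99 = 0.4465 g.
% purity = 0.4465 / 1.4025 x 100 = 31.8%.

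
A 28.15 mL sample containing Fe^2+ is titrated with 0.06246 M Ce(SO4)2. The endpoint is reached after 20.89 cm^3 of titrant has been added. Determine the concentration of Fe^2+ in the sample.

n(Ce(SO4)2) = 0.06246 x 0.02089 = 0.001305 mol.
From the balanced equation, 1 mol Ce(SO4)2 reacts with 1 mol Fe^2+, so n(Fe^2+) = 0.001305 x 1/1 = 0.001305 mol.
[Fe^2+] = 0.001305 / 0.02815 L = 0.0464 M.

0.0464 M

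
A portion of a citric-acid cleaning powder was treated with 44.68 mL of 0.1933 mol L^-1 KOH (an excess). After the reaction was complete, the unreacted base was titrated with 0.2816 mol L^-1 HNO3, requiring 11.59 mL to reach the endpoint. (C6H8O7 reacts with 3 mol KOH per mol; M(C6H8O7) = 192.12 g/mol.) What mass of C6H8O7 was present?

0.344 g

Total n(KOH) added = 0.1933 x 0.04468 = 0.008637 mol.
n(HNO3) used = 0.2816 x 0.01159 = 0.003264 mol, which equals the excess n(KOH).
So n(KOH) consumed by the sample = 0.008637 - 0.003264 = 0.005373 mol.
n(C6H8O7) = 0.005373 / 3 = 0.001791 mol.
mass = 0.001791 mol x 192.12 g/mol = 0.344 g.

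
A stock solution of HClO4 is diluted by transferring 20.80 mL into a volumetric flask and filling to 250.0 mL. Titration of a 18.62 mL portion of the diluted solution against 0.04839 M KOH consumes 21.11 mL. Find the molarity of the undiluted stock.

n(KOH) = 0.04839 x 0.02111 = 0.001022 mol.
n(HClO4) in the aliquot = 0.001022 mol.
[diluted HClO4] = 0.001022 / 0.01862 = 0.05486 M.
Dilution factor = 250.0/20.80 = 12.02, so [stock] = 0.05486 x 12.02 = 0.659 M.

0.659 M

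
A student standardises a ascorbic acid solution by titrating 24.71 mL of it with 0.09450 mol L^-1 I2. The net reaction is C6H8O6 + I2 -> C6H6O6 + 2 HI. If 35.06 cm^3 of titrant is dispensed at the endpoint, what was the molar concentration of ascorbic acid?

n(I2) = 0.09450 x 0.03506 = 0.003313 mol.
From the balanced equation, 1 mol I2 reacts with 1 mol ascorbic acid, so n(ascorbic acid) = 0.003313 x 1/1 = 0.003313 mol.
[ascorbic acid] = 0.003313 / 0.02471 L = 0.134 M.

0.134 M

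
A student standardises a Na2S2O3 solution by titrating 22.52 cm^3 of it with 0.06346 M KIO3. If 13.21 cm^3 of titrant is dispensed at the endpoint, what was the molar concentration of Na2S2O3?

0.223 M

n(KIO3) = 0.06346 x 0.01321 = 0.0008383 mol.
From the balanced equation, 1 mol KIO3 reacts with 6 mol Na2S2O3, so n(Na2S2O3) = 0.0008383 x 6/1 = 0.005030 mol.
[Na2S2O3] = 0.005030 / 0.02252 L = 0.223 M.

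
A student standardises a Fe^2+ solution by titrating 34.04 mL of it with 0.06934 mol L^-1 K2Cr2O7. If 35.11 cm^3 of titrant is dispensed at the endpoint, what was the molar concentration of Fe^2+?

n(K2Cr2O7) = 0.06934 x 0.03511 = 0.002435 mol.
From the balanced equation, 1 mol K2Cr2O7 reacts with 6 mol Fe^2+, so n(Fe^2+) = 0.002435 x 6/1 = 0.01461 mol.
[Fe^2+] = 0.01461 / 0.03404 L = 0.429 M.

0.429 M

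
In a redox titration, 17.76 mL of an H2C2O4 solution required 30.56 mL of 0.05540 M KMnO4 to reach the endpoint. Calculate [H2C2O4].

0.238 M

n(KMnO4) = 0.05540 x 0.03056 = 0.001693 mol.
From the balanced equation, 2 mol KMnO4 reacts with 5 mol H2C2O4, so n(H2C2O4) = 0.001693 x 5/2 = 0.004233 mol.
[H2C2O4] = 0.004233 / 0.01776 L = 0.238 M.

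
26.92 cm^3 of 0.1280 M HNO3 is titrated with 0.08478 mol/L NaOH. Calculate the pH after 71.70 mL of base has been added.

12.43

n(acid) = 0.1280 x 0.02692 = 0.003446 mol; n(NaOH) added = 0.08478 x 0.07170 = 0.006079 mol.
Base is in excess by 0.006079 - 0.003446 = 0.002633 mol in a total volume of 0.09862 L.
[OH^-] = 0.002633/0.09862 = 0.02670 M, so pOH = 1.57 and pH = 14.00 - 1.57 = 12.43.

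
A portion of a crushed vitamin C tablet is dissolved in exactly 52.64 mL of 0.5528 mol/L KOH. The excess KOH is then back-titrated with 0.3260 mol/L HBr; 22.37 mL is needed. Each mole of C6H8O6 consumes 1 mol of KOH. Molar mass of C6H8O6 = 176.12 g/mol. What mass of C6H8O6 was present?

3.84 g

Total n(KOH) added = 0.5528 x 0.05264 = 0.02910 mol.
n(HBr) used = 0.3260 x 0.02237 = 0.007293 mol, which equals the excess n(KOH).
So n(KOH) consumed by the sample = 0.02910 - 0.007293 = 0.02181 mol.
n(C6H8O6) = 0.02181 / 1 = 0.02181 mol.
mass = 0.02181 mol x 176.12 g/mol = 3.84 g.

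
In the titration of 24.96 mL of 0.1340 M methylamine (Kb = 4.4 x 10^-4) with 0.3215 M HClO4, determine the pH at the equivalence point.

5.83

n(CH3NH2) = 0.1340 x 0.02496 = 0.003345 mol; V(HClO4) at equivalence = 0.003345/0.3215 = 0.01040 L.
At equivalence the base is fully converted to CH3NH3+; total volume = 0.03536 L, so [CH3NH3+] = 0.003345/0.03536 = 0.09458 M.
Ka(CH3NH3+) = Kw/Kb = 1.0e-14 / 4.4 x 10^-4 = 2.27e-11.
[H^+] = sqrt(Ka x [CH3NH3+]) = sqrt(2.27e-11 x 0.09458) = 1.47e-6 M.
pH = -log(1.47e-6) = 5.83.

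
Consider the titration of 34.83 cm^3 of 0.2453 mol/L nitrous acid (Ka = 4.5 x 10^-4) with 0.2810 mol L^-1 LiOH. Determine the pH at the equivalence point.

8.23

n(HNO2) = 0.2453 x 0.03483 = 0.008544 mol; V(LiOH) at equivalence = 0.008544/0.2810 = 0.03040 L.
At equivalence all the acid is converted to NO2-; total volume = 0.03483 + 0.03040 = 0.06523 L, so [NO2-] = 0.008544/0.06523 = 0.1310 M.
Kb = Kw/Ka = 1.0e-14 / 4.5 x 10^-4 = 2.22e-11.
[OH^-] = sqrt(Kb x [NO2-]) = sqrt(2.22e-11 x 0.1310) = 1.71e-6 M.
pOH = 5.77, so pH = 14.00 - 5.77 = 8.23.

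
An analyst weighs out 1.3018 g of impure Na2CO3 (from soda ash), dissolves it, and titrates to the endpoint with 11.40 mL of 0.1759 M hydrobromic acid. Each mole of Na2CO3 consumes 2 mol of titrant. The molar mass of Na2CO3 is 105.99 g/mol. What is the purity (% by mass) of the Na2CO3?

8.16%

n(HBr) = 0.1759 x 0.01140 = 0.002005 mol.
n(Na2CO3) = 0.002005 / 2 = 0.001003 mol.
mass of Na2CO3 = 0.001003 x 105.99 = 0.1063 g.
% purity = 0.1063 / 1.3018 x 100 = 8.16%.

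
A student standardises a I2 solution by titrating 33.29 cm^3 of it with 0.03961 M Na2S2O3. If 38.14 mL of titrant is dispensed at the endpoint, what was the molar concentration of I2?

0.0227 M

n(Na2S2O3) = 0.03961 x 0.03814 = 0.001511 mol.
From the balanced equation, 2 mol Na2S2O3 reacts with 1 mol I2, so n(I2) = 0.001511 x 1/2 = 0.0007554 mol.
[I2] = 0.0007554 / 0.03329 L = 0.0227 M.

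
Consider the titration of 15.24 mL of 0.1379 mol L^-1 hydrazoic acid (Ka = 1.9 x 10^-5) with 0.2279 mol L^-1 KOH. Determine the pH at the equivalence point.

8.83

n(HN3) = 0.1379 x 0.01524 = 0.002102 mol; V(KOH) at equivalence = 0.002102/0.2279 = 0.009222 L.
At equivalence all the acid is converted to N3-; total volume = 0.01524 + 0.009222 = 0.02446 L, so [N3-] = 0.002102/0.02446 = 0.08591 M.
Kb = Kw/Ka = 1.0e-14 / 1.9 x 10^-5 = 5.26e-10.
[OH^-] = sqrt(Kb x [N3-]) = sqrt(5.26e-10 x 0.08591) = 6.72e-6 M.
pOH = 5.17, so pH = 14.00 - 5.17 = 8.83.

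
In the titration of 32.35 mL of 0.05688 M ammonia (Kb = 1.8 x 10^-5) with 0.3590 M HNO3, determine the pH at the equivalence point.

5.28

n(NH3) = 0.05688 x 0.03235 = 0.001840 mol; V(HNO3) at equivalence = 0.001840/0.3590 = 0.005126 L.
At equivalence the base is fully converted to NH4+; total volume = 0.03748 L, so [NH4+] = 0.001840/0.03748 = 0.04910 M.
Ka(NH4+) = Kw/Kb = 1.0e-14 / 1.8 x 10^-5 = 5.56e-10.
[H^+] = sqrt(Ka x [NH4+]) = sqrt(5.56e-10 x 0.04910) = 5.22e-6 M.
pH = -log(5.22e-6) = 5.28.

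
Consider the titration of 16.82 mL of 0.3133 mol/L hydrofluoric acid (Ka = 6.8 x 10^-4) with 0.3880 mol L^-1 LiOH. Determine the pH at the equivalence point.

8.20

n(HF) = 0.3133 x 0.01682 = 0.005270 mol; V(LiOH) at equivalence = 0.005270/0.3880 = 0.01358 L.
At equivalence all the acid is converted to F-; total volume = 0.01682 + 0.01358 = 0.03040 L, so [F-] = 0.005270/0.03040 = 0.1733 M.
Kb = Kw/Ka = 1.0e-14 / 6.8 x 10^-4 = 1.47e-11.
[OH^-] = sqrt(Kb x [F-]) = sqrt(1.47e-11 x 0.1733) = 1.60e-6 M.
pOH = 5.80, so pH = 14.00 - 5.80 = 8.20.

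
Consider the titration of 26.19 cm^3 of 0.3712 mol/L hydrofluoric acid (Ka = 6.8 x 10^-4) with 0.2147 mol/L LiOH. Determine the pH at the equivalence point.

n(HF) = 0.3712 x 0.02619 = 0.009722 mol; V(LiOH) at equivalence = 0.009722/0.2147 = 0.04528 L.
At equivalence all the acid is converted to F-; total volume = 0.02619 + 0.04528 = 0.07147 L, so [F-] = 0.009722/0.07147 = 0.1360 M.
Kb = Kw/Ka = 1.0e-14 / 6.8 x 10^-4 = 1.47e-11.
[OH^-] = sqrt(Kb x [F-]) = sqrt(1.47e-11 x 0.1360) = 1.41e-6 M.
pOH = 5.85, so pH = 14.00 - 5.85 = 8.15.

8.15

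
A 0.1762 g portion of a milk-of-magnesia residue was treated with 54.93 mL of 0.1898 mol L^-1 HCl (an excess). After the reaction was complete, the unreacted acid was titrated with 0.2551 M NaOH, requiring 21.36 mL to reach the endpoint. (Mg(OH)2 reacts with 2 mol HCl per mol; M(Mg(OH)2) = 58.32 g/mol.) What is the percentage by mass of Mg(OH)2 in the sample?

Total n(HCl) added = 0.1898 x 0.05493 = 0.01043 mol.
n(NaOH) used = 0.2551 x 0.02136 = 0.005449 mol, which equals the excess n(HCl).
So n(HCl) consumed by the sample = 0.01043 - 0.005449 = 0.004977 mol.
n(Mg(OH)2) = 0.004977 / 2 = 0.002488 mol.
mass Mg(OH)2 = 0.002488 x 58.32 = 0.1451 g, so %Mg(OH)2 = 0.1451/0.1762 x 100 = 82.4%.

82.4%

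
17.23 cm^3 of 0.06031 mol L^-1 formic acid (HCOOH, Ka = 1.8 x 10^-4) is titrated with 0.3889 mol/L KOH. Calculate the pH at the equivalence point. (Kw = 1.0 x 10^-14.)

n(HCOOH) = 0.06031 x 0.01723 = 0.001039 mol; V(KOH) at equivalence = 0.001039/0.3889 = 0.002672 L.
At equivalence all the acid is converted to HCOO-; total volume = 0.01723 + 0.002672 = 0.01990 L, so [HCOO-] = 0.001039/0.01990 = 0.05221 M.
Kb = Kw/Ka = 1.0e-14 / 1.8 x 10^-4 = 5.56e-11.
[OH^-] = sqrt(Kb x [HCOO-]) = sqrt(5.56e-11 x 0.05221) = 1.70e-6 M.
pOH = 5.77, so pH = 14.00 - 5.77 = 8.23.

8.23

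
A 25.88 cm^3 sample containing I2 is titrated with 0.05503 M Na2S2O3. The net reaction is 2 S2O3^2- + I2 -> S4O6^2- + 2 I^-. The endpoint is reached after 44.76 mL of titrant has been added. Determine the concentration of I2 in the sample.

0.0476 M

n(Na2S2O3) = 0.05503 x 0.04476 = 0.002463 mol.
From the balanced equation, 2 mol Na2S2O3 reacts with 1 mol I2, so n(I2) = 0.002463 x 1/2 = 0.001232 mol.
[I2] = 0.001232 / 0.02588 L = 0.0476 M.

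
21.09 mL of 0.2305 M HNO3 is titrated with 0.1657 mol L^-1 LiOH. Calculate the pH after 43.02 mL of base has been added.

n(acid) = 0.2305 x 0.02109 = 0.004861 mol; n(LiOH) added = 0.1657 x 0.04302 = 0.007128 mol.
Base is in excess by 0.007128 - 0.004861 = 0.002267 mol in a total volume of 0.06411 L.
[OH^-] = 0.002267/0.06411 = 0.03536 M, so pOH = 1.45 and pH = 14.00 - 1.45 = 12.55.

12.55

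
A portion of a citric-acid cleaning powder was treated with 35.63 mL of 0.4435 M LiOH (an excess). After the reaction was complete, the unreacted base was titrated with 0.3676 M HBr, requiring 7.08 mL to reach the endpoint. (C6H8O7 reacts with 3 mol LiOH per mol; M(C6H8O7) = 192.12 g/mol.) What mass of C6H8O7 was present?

Total n(LiOH) added = 0.4435 x 0.03563 = 0.01580 mol.
n(HBr) used = 0.3676 x 0.007080 = 0.002603 mol, which equals the excess n(LiOH).
So n(LiOH) consumed by the sample = 0.01580 - 0.002603 = 0.01320 mol.
n(C6H8O7) = 0.01320 / 3 = 0.004400 mol.
mass = 0.004400 mol x 192.12 g/mol = 0.845 g.

0.845 g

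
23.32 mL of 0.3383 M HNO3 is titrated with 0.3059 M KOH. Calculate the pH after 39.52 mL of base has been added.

n(acid) = 0.3383 x 0.02332 = 0.007889 mol; n(KOH) added = 0.3059 x 0.03952 = 0.01209 mol.
Base is in excess by 0.01209 - 0.007889 = 0.004200 mol in a total volume of 0.06284 L.
[OH^-] = 0.004200/0.06284 = 0.06684 M, so pOH = 1.17 and pH = 14.00 - 1.17 = 12.83.

12.83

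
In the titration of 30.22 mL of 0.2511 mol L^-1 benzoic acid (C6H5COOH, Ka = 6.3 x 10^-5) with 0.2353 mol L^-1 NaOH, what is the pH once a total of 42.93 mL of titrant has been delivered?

n(acid) = 0.2511 x 0.03022 = 0.007588 mol; n(NaOH) added = 0.2353 x 0.04293 = 0.01010 mol.
Base is in excess by 0.01010 - 0.007588 = 0.002513 mol in a total volume of 0.07315 L.
[OH^-] = 0.002513/0.07315 = 0.03436 M, so pOH = 1.46 and pH = 14.00 - 1.46 = 12.54.

12.54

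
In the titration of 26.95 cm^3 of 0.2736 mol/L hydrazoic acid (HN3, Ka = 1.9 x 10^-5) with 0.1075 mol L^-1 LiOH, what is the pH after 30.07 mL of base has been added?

4.61

Initial n(HN3) = 0.2736 x 0.02695 = 0.007374 mol.
n(LiOH) added = 0.1075 x 0.03007 = 0.003233 mol, converting that many moles of HN3 to N3-.
Remaining n(HN3) = 0.004141 mol; n(N3-) = 0.003233 mol.
By Henderson-Hasselbalch, pH = pKa + log([A^-]/[HA]) = 4.72 + log(0.003233/0.004141) = 4.72 + (-0.11) = 4.61.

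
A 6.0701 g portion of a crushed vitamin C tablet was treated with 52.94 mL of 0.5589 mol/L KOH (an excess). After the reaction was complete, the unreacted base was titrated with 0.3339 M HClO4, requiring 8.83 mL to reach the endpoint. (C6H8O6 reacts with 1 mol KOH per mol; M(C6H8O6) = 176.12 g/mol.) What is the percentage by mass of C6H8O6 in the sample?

77.3%

Total n(KOH) added = 0.5589 x 0.05294 = 0.02959 mol.
n(HClO4) used = 0.3339 x 0.008830 = 0.002948 mol, which equals the excess n(KOH).
So n(KOH) consumed by the sample = 0.02959 - 0.002948 = 0.02664 mol.
n(C6H8O6) = 0.02664 / 1 = 0.02664 mol.
mass C6H8O6 = 0.02664 x 176.12 = 4.692 g, so %C6H8O6 = 4.692/6.0701 x 100 = 77.3%.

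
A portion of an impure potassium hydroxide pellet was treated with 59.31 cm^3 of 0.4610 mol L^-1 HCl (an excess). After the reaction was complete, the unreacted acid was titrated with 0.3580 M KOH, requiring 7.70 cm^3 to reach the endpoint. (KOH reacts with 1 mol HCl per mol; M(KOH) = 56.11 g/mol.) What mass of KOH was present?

Total n(HCl) added = 0.4610 x 0.05931 = 0.02734 mol.
n(KOH) used = 0.3580 x 0.007700 = 0.002757 mol, which equals the excess n(HCl).
So n(HCl) consumed by the sample = 0.02734 - 0.002757 = 0.02459 mol.
n(KOH) = 0.02459 / 1 = 0.02459 mol.
mass = 0.02459 mol x 56.11 g/mol = 1.38 g.

1.38 g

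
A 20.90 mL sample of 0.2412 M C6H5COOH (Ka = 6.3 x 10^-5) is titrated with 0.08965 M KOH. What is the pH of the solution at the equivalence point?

n(C6H5COOH) = 0.2412 x 0.02090 = 0.005041 mol; V(KOH) at equivalence = 0.005041/0.08965 = 0.05623 L.
At equivalence all the acid is converted to C6H5COO-; total volume = 0.02090 + 0.05623 = 0.07713 L, so [C6H5COO-] = 0.005041/0.07713 = 0.06536 M.
Kb = Kw/Ka = 1.0e-14 / 6.3 x 10^-5 = 1.59e-10.
[OH^-] = sqrt(Kb x [C6H5COO-]) = sqrt(1.59e-10 x 0.06536) = 3.22e-6 M.
pOH = 5.49, so pH = 14.00 - 5.49 = 8.51.

8.51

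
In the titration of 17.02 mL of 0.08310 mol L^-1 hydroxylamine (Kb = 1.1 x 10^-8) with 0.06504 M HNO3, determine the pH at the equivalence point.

3.74

n(NH2OH) = 0.08310 x 0.01702 = 0.001414 mol; V(HNO3) at equivalence = 0.001414/0.06504 = 0.02175 L.
At equivalence the base is fully converted to NH3OH+; total volume = 0.03877 L, so [NH3OH+] = 0.001414/0.03877 = 0.03648 M.
Ka(NH3OH+) = Kw/Kb = 1.0e-14 / 1.1 x 10^-8 = 9.09e-7.
[H^+] = sqrt(Ka x [NH3OH+]) = sqrt(9.09e-7 x 0.03648) = 0.000182 M.
pH = -log(0.000182) = 3.74.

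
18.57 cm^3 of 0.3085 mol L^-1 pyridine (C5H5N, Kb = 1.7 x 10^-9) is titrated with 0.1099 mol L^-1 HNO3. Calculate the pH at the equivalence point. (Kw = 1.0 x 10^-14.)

n(C5H5N) = 0.3085 x 0.01857 = 0.005729 mol; V(HNO3) at equivalence = 0.005729/0.1099 = 0.05213 L.
At equivalence the base is fully converted to C5H5NH+; total volume = 0.07070 L, so [C5H5NH+] = 0.005729/0.07070 = 0.08103 M.
Ka(C5H5NH+) = Kw/Kb = 1.0e-14 / 1.7 x 10^-9 = 5.88e-6.
[H^+] = sqrt(Ka x [C5H5NH+]) = sqrt(5.88e-6 x 0.08103) = 0.000690 M.
pH = -log(0.000690) = 3.16.

3.16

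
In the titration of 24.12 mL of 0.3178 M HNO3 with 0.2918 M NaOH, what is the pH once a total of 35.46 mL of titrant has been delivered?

12.65

n(acid) = 0.3178 x 0.02412 = 0.007665 mol; n(NaOH) added = 0.2918 x 0.03546 = 0.01035 mol.
Base is in excess by 0.01035 - 0.007665 = 0.002682 mol in a total volume of 0.05958 L.
[OH^-] = 0.002682/0.05958 = 0.04501 M, so pOH = 1.35 and pH = 14.00 - 1.35 = 12.65.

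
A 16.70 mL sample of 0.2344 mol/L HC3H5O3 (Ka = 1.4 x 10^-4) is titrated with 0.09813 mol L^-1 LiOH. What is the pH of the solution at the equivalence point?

8.35

n(HC3H5O3) = 0.2344 x 0.01670 = 0.003914 mol; V(LiOH) at equivalence = 0.003914/0.09813 = 0.03989 L.
At equivalence all the acid is converted to C3H5O3-; total volume = 0.01670 + 0.03989 = 0.05659 L, so [C3H5O3-] = 0.003914/0.05659 = 0.06917 M.
Kb = Kw/Ka = 1.0e-14 / 1.4 x 10^-4 = 7.14e-11.
[OH^-] = sqrt(Kb x [C3H5O3-]) = sqrt(7.14e-11 x 0.06917) = 2.22e-6 M.
pOH = 5.65, so pH = 14.00 - 5.65 = 8.35.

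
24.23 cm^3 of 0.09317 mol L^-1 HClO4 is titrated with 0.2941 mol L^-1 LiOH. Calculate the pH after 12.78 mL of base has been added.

12.61

n(acid) = 0.09317 x 0.02423 = 0.002258 mol; n(LiOH) added = 0.2941 x 0.01278 = 0.003759 mol.
Base is in excess by 0.003759 - 0.002258 = 0.001501 mol in a total volume of 0.03701 L.
[OH^-] = 0.001501/0.03701 = 0.04056 M, so pOH = 1.39 and pH = 14.00 - 1.39 = 12.61.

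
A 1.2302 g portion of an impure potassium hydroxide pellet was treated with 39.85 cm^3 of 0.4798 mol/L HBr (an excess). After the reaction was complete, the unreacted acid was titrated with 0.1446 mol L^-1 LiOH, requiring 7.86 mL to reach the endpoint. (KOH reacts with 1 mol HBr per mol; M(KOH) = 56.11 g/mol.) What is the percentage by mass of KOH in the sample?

82.0%

Total n(HBr) added = 0.4798 x 0.03985 = 0.01912 mol.
n(LiOH) used = 0.1446 x 0.007860 = 0.001137 mol, which equals the excess n(HBr).
So n(HBr) consumed by the sample = 0.01912 - 0.001137 = 0.01798 mol.
n(KOH) = 0.01798 / 1 = 0.01798 mol.
mass KOH = 0.01798 x 56.11 = 1.009 g, so %KOH = 1.009/1.2302 x 100 = 82.0%.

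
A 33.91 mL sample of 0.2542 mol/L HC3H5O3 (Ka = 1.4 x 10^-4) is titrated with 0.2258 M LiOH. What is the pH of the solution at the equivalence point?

n(HC3H5O3) = 0.2542 x 0.03391 = 0.008620 mol; V(LiOH) at equivalence = 0.008620/0.2258 = 0.03818 L.
At equivalence all the acid is converted to C3H5O3-; total volume = 0.03391 + 0.03818 = 0.07209 L, so [C3H5O3-] = 0.008620/0.07209 = 0.1196 M.
Kb = Kw/Ka = 1.0e-14 / 1.4 x 10^-4 = 7.14e-11.
[OH^-] = sqrt(Kb x [C3H5O3-]) = sqrt(7.14e-11 x 0.1196) = 2.92e-6 M.
pOH = 5.53, so pH = 14.00 - 5.53 = 8.47.

8.47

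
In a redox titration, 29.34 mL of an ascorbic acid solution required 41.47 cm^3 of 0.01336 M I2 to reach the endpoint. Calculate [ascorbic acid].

n(I2) = 0.01336 x 0.04147 = 0.0005540 mol.
From the balanced equation, 1 mol I2 reacts with 1 mol ascorbic acid, so n(ascorbic acid) = 0.0005540 x 1/1 = 0.0005540 mol.
[ascorbic acid] = 0.0005540 / 0.02934 L = 0.0189 M.

0.0189 M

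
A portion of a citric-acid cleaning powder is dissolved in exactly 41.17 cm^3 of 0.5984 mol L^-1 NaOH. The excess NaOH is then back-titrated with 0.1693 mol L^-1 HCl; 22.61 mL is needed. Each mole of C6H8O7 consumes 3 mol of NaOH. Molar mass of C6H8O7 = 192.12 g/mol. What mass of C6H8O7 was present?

Total n(NaOH) added = 0.5984 x 0.04117 = 0.02464 mol.
n(HCl) used = 0.1693 x 0.02261 = 0.003828 mol, which equals the excess n(NaOH).
So n(NaOH) consumed by the sample = 0.02464 - 0.003828 = 0.02081 mol.
n(C6H8O7) = 0.02081 / 3 = 0.006936 mol.
mass = 0.006936 mol x 192.12 g/mol = 1.33 g.

1.33 g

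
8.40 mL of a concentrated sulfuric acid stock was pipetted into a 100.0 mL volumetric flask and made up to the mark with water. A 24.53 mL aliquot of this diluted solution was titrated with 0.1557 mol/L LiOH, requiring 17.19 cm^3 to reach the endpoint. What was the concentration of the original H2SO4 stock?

n(LiOH) = 0.1557 x 0.01719 = 0.002676 mol.
n(H2SO4) in the aliquot = 0.002676 x 1/2 = 0.001338 mol.
[diluted H2SO4] = 0.001338 / 0.02453 = 0.05456 M.
Dilution factor = 100.0/8.400 = 11.90, so [stock] = 0.05456 x 11.90 = 0.649 M.

0.649 M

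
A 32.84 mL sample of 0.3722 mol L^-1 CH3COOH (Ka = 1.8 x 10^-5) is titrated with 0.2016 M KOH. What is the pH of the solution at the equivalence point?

n(CH3COOH) = 0.3722 x 0.03284 = 0.01222 mol; V(KOH) at equivalence = 0.01222/0.2016 = 0.06063 L.
At equivalence all the acid is converted to CH3COO-; total volume = 0.03284 + 0.06063 = 0.09347 L, so [CH3COO-] = 0.01222/0.09347 = 0.1308 M.
Kb = Kw/Ka = 1.0e-14 / 1.8 x 10^-5 = 5.56e-10.
[OH^-] = sqrt(Kb x [CH3COO-]) = sqrt(5.56e-10 x 0.1308) = 8.52e-6 M.
pOH = 5.07, so pH = 14.00 - 5.07 = 8.93.

8.93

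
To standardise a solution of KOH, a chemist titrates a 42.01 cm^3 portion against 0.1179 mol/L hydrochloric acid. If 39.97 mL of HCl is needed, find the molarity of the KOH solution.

0.112 M

n(HCl) delivered = 0.1179 x 0.03997 = 0.004712 mol.
For a 1:1 reaction, n(KOH) = 0.004712 mol.
[KOH] = 0.004712 mol / 0.04201 L = 0.112 M.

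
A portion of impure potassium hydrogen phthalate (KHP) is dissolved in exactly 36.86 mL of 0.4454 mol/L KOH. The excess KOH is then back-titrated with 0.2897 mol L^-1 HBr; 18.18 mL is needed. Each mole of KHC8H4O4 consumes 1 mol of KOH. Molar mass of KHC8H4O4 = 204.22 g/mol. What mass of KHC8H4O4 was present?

Total n(KOH) added = 0.4454 x 0.03686 = 0.01642 mol.
n(HBr) used = 0.2897 x 0.01818 = 0.005267 mol, which equals the excess n(KOH).
So n(KOH) consumed by the sample = 0.01642 - 0.005267 = 0.01115 mol.
n(KHC8H4O4) = 0.01115 / 1 = 0.01115 mol.
mass = 0.01115 mol x 204.22 g/mol = 2.28 g.

2.28 g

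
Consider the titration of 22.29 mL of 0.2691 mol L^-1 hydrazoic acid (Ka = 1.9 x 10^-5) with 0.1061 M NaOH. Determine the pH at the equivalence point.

n(HN3) = 0.2691 x 0.02229 = 0.005998 mol; V(NaOH) at equivalence = 0.005998/0.1061 = 0.05653 L.
At equivalence all the acid is converted to N3-; total volume = 0.02229 + 0.05653 = 0.07882 L, so [N3-] = 0.005998/0.07882 = 0.07610 M.
Kb = Kw/Ka = 1.0e-14 / 1.9 x 10^-5 = 5.26e-10.
[OH^-] = sqrt(Kb x [N3-]) = sqrt(5.26e-10 x 0.07610) = 6.33e-6 M.
pOH = 5.20, so pH = 14.00 - 5.20 = 8.80.

8.80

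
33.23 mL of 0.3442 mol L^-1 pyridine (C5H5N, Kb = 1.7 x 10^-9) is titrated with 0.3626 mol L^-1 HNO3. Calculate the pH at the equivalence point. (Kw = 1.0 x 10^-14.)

2.99

n(C5H5N) = 0.3442 x 0.03323 = 0.01144 mol; V(HNO3) at equivalence = 0.01144/0.3626 = 0.03154 L.
At equivalence the base is fully converted to C5H5NH+; total volume = 0.06477 L, so [C5H5NH+] = 0.01144/0.06477 = 0.1766 M.
Ka(C5H5NH+) = Kw/Kb = 1.0e-14 / 1.7 x 10^-9 = 5.88e-6.
[H^+] = sqrt(Ka x [C5H5NH+]) = sqrt(5.88e-6 x 0.1766) = 0.00102 M.
pH = -log(0.00102) = 2.99.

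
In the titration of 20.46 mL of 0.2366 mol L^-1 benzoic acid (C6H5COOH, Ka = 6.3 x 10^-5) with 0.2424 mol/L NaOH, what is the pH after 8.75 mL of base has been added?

Initial n(C6H5COOH) = 0.2366 x 0.02046 = 0.004841 mol.
n(NaOH) added = 0.2424 x 0.008750 = 0.002121 mol, converting that many moles of C6H5COOH to C6H5COO-.
Remaining n(C6H5COOH) = 0.002720 mol; n(C6H5COO-) = 0.002121 mol.
By Henderson-Hasselbalch, pH = pKa + log([A^-]/[HA]) = 4.20 + log(0.002121/0.002720) = 4.20 + (-0.11) = 4.09.

4.09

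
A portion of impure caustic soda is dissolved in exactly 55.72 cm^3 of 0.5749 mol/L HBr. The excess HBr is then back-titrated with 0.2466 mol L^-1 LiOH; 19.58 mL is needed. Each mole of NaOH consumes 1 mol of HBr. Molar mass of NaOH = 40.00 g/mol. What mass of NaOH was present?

Total n(HBr) added = 0.5749 x 0.05572 = 0.03203 mol.
n(LiOH) used = 0.2466 x 0.01958 = 0.004828 mol, which equals the excess n(HBr).
So n(HBr) consumed by the sample = 0.03203 - 0.004828 = 0.02721 mol.
n(NaOH) = 0.02721 / 1 = 0.02721 mol.
mass = 0.02721 mol x 40.00 g/mol = 1.09 g.

1.09 g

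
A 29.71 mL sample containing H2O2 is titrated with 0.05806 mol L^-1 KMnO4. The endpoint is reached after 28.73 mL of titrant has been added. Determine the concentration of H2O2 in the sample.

n(KMnO4) = 0.05806 x 0.02873 = 0.001668 mol.
From the balanced equation, 2 mol KMnO4 reacts with 5 mol H2O2, so n(H2O2) = 0.001668 x 5/2 = 0.004170 mol.
[H2O2] = 0.004170 / 0.02971 L = 0.140 M.

0.140 M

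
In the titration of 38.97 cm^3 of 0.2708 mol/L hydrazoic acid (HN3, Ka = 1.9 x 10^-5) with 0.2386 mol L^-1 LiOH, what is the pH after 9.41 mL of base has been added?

Initial n(HN3) = 0.2708 x 0.03897 = 0.01055 mol.
n(LiOH) added = 0.2386 x 0.009410 = 0.002245 mol, converting that many moles of HN3 to N3-.
Remaining n(HN3) = 0.008308 mol; n(N3-) = 0.002245 mol.
By Henderson-Hasselbalch, pH = pKa + log([A^-]/[HA]) = 4.72 + log(0.002245/0.008308) = 4.72 + (-0.57) = 4.15.

4.15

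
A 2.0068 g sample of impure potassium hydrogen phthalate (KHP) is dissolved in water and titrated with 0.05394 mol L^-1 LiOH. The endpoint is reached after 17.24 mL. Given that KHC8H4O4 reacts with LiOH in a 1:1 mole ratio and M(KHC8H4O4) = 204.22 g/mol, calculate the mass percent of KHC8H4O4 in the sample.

n(LiOH) = 0.05394 x 0.01724 = 0.0009299 mol.
n(KHC8H4O4) = 0.0009299 / 1 = 0.0009299 mol.
mass of KHC8H4O4 = 0.0009299 x 204.22 = 0.1899 g.
% purity = 0.1899 / 2.0068 x 100 = 9.46%.

9.46%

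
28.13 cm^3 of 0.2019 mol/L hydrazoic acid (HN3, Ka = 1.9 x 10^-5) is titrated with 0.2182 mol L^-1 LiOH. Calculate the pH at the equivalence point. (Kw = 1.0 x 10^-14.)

n(HN3) = 0.2019 x 0.02813 = 0.005679 mol; V(LiOH) at equivalence = 0.005679/0.2182 = 0.02603 L.
At equivalence all the acid is converted to N3-; total volume = 0.02813 + 0.02603 = 0.05416 L, so [N3-] = 0.005679/0.05416 = 0.1049 M.
Kb = Kw/Ka = 1.0e-14 / 1.9 x 10^-5 = 5.26e-10.
[OH^-] = sqrt(Kb x [N3-]) = sqrt(5.26e-10 x 0.1049) = 7.43e-6 M.
pOH = 5.13, so pH = 14.00 - 5.13 = 8.87.

8.87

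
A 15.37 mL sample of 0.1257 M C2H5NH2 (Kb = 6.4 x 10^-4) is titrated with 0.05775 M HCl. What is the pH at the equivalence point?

6.10

n(C2H5NH2) = 0.1257 x 0.01537 = 0.001932 mol; V(HCl) at equivalence = 0.001932/0.05775 = 0.03345 L.
At equivalence the base is fully converted to C2H5NH3+; total volume = 0.04882 L, so [C2H5NH3+] = 0.001932/0.04882 = 0.03957 M.
Ka(C2H5NH3+) = Kw/Kb = 1.0e-14 / 6.4 x 10^-4 = 1.56e-11.
[H^+] = sqrt(Ka x [C2H5NH3+]) = sqrt(1.56e-11 x 0.03957) = 7.86e-7 M.
pH = -log(7.86e-7) = 6.10.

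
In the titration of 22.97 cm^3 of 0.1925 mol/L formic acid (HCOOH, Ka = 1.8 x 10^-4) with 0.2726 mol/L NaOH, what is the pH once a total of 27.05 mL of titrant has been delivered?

n(acid) = 0.1925 x 0.02297 = 0.004422 mol; n(NaOH) added = 0.2726 x 0.02705 = 0.007374 mol.
Base is in excess by 0.007374 - 0.004422 = 0.002952 mol in a total volume of 0.05002 L.
[OH^-] = 0.002952/0.05002 = 0.05902 M, so pOH = 1.23 and pH = 14.00 - 1.23 = 12.77.

12.77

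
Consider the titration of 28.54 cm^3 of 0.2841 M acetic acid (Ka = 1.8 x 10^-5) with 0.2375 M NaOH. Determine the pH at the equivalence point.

8.93

n(CH3COOH) = 0.2841 x 0.02854 = 0.008108 mol; V(NaOH) at equivalence = 0.008108/0.2375 = 0.03414 L.
At equivalence all the acid is converted to CH3COO-; total volume = 0.02854 + 0.03414 = 0.06268 L, so [CH3COO-] = 0.008108/0.06268 = 0.1294 M.
Kb = Kw/Ka = 1.0e-14 / 1.8 x 10^-5 = 5.56e-10.
[OH^-] = sqrt(Kb x [CH3COO-]) = sqrt(5.56e-10 x 0.1294) = 8.48e-6 M.
pOH = 5.07, so pH = 14.00 - 5.07 = 8.93.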